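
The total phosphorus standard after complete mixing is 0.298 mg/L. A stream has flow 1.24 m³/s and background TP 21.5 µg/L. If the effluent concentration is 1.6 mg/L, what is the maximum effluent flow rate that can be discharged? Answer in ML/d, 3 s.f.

22.8 ML/d

21.5 µg/L = 0.0215 mg/L.
Mass balance at complete mixing: C_std·(Q_w + Q_r) = Q_w·C_e + Q_r·C_b.
Rearranging, Q_w = Q_r·(C_std − C_b)/(C_e − C_std) = 1.24·(0.298 − 0.0215) / (1.6 − 0.298) = 0.2633 m³/s.
= 22.75 ML/d.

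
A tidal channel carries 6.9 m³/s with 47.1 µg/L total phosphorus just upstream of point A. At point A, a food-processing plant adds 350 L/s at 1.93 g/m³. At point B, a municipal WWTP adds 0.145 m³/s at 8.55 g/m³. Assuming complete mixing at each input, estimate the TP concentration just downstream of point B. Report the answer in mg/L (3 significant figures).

0.303 mg/L

47.1 µg/L = 0.0471 mg/L.
350 L/s = 0.35 m³/s.
After input A: C = (6.9·0.0471 + 0.35·1.93) / 7.25 = 0.138 mg/L.
After input B: C = (7.25·0.138 + 0.145·8.55) / 7.395 = 0.3029 mg/L.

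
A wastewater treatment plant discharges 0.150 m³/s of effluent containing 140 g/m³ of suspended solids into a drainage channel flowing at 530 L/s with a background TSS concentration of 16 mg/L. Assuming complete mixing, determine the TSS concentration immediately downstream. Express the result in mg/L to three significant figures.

530 L/s = 0.53 m³/s.
Conservation of mass across the mixing zone: C = (0.15·140 + 0.53·16) / (0.15 + 0.53) = 29.48/0.68 = 43.35 mg/L.

43.4 mg/L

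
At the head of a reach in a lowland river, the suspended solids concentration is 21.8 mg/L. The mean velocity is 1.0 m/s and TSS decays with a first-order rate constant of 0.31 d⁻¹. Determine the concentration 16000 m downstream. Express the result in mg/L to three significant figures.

Travel time t = 16000 m / 1.0 m/s = 1.6e+04/1.0 = 1.6e+04 s = 0.1852 d.
First-order decay: C = 21.8·exp(−0.31·0.1852) = 21.8·0.9442 = 20.58 mg/L.

20.6 mg/L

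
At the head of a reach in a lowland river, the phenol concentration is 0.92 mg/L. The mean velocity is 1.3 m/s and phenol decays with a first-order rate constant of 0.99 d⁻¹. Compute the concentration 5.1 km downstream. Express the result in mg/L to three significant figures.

Travel time t = 5.1 km / 1.3 m/s = 5100/1.3 = 3923 s = 0.04541 d.
First-order decay: C = 0.92·exp(−0.99·0.04541) = 0.92·0.956 = 0.8796 mg/L.

0.880 mg/L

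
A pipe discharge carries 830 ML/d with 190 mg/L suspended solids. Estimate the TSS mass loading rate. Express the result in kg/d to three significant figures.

830 ML/d = 9.606 m³/s.
Mass flux = Q·C = 9.606 m³/s × 190 g/m³ = 1825 g/s.
= 1825 g/s × 86.4 = 1.577e+05 kg/d.

158000 kg/d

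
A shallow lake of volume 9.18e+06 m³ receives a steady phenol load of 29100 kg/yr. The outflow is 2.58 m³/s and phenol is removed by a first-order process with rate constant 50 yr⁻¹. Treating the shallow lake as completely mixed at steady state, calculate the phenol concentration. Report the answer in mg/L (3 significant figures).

0.0538 mg/L

Outflow Q = 2.58 m³/s × 3.156e+07 s/yr = 8.142e+07 m³/yr.
Steady-state CSTR mass balance: W = Q·C + k·V·C, so C = W/(Q + kV).
Q + kV = 8.142e+07 + 50·9.18e+06 = 5.404e+08 m³/yr.
C = 29100/5.404e+08 = 5.385e-05 kg/m³ = 0.05385 mg/L.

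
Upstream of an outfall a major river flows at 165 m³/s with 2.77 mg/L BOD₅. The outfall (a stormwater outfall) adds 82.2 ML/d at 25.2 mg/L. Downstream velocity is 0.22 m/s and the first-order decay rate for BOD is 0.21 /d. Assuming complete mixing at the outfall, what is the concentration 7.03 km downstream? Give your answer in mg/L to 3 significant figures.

82.2 ML/d = 0.9514 m³/s.
After complete mixing, C₀ = (0.9514·25.2 + 165·2.77) / 166 = 2.899 mg/L.
Travel time t = 7030 m / 0.22 m/s = 3.195e+04 s = 0.3698 d.
C = 2.899·exp(−0.21·0.3698) = 2.899·0.9253 = 2.682 mg/L.

2.68 mg/L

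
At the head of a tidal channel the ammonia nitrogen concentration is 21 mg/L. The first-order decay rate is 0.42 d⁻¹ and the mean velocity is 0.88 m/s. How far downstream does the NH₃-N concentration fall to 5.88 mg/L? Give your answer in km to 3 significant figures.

230 km

From C = C₀·e^(−kt), t = ln(C₀/C)/k = ln(21/5.88)/0.42 = 1.273/0.42 = 3.031 d.
Distance = v·t = 0.88 m/s × 2.619e+05 s = 2.304e+05 m = 230.4 km.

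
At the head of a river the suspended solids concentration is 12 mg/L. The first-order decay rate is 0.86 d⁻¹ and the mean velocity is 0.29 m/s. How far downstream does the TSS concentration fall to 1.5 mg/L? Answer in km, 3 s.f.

60.6 km

From C = C₀·e^(−kt), t = ln(C₀/C)/k = ln(12/1.5)/0.86 = 2.079/0.86 = 2.418 d.
Distance = v·t = 0.29 m/s × 2.089e+05 s = 6.058e+04 m = 60.58 km.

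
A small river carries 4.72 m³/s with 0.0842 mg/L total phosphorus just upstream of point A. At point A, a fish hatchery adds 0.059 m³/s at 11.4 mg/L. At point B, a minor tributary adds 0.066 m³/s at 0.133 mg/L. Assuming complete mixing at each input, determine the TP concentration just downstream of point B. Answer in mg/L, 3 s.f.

After input A: C = (4.72·0.0842 + 0.059·11.4) / 4.779 = 0.2239 mg/L.
After input B: C = (4.779·0.2239 + 0.066·0.133) / 4.845 = 0.2227 mg/L.

0.223 mg/L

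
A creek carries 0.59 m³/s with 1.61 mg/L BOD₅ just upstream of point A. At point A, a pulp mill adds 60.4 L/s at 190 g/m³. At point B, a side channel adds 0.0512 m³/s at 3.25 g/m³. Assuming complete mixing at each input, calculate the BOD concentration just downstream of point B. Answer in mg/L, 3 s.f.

60.4 L/s = 0.0604 m³/s.
After input A: C = (0.59·1.61 + 0.0604·190) / 0.6504 = 19.11 mg/L.
After input B: C = (0.6504·19.11 + 0.0512·3.25) / 0.7016 = 17.95 mg/L.

17.9 mg/L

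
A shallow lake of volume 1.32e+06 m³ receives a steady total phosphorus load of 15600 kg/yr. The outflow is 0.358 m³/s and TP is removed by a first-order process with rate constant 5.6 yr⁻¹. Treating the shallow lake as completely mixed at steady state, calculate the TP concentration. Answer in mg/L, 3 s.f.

0.835 mg/L

Outflow Q = 0.358 m³/s × 3.156e+07 s/yr = 1.13e+07 m³/yr.
Steady-state CSTR mass balance: W = Q·C + k·V·C, so C = W/(Q + kV).
Q + kV = 1.13e+07 + 5.6·1.32e+06 = 1.869e+07 m³/yr.
C = 15600/1.869e+07 = 0.0008347 kg/m³ = 0.8347 mg/L.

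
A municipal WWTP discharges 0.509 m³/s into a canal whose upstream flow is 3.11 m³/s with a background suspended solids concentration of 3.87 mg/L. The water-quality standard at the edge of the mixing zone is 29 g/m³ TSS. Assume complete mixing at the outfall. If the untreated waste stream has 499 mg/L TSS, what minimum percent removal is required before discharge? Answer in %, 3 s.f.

63.4 %

Mass balance: 29·3.619 = 0.509·Cₑ + 3.11·3.87.
Cₑ = (105 − 12.04) / 0.509 = 182.5 mg/L.
Required removal = 1 − 182.5/499 = 63.42 %.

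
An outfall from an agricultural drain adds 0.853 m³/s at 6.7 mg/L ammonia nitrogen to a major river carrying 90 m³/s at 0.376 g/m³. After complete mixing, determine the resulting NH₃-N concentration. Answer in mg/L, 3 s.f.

Conservation of mass across the mixing zone: C = (0.853·6.7 + 90·0.376) / (0.853 + 90) = 39.56/90.85 = 0.4354 mg/L.

0.435 mg/L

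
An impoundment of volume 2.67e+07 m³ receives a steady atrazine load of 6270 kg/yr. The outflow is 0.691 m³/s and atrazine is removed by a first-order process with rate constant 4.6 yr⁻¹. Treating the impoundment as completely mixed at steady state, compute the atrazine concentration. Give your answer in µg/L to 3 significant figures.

Outflow Q = 0.691 m³/s × 3.156e+07 s/yr = 2.181e+07 m³/yr.
Steady-state CSTR mass balance: W = Q·C + k·V·C, so C = W/(Q + kV).
Q + kV = 2.181e+07 + 4.6·2.67e+07 = 1.446e+08 m³/yr.
C = 6270/1.446e+08 = 4.335e-05 kg/m³ = 0.04335 mg/L = 43.35 µg/L.

43.4 µg/L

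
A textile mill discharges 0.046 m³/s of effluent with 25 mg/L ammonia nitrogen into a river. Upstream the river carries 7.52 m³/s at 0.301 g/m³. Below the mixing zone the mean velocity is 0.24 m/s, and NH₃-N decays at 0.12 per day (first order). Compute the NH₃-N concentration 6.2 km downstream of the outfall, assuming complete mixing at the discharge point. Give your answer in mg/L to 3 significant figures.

0.435 mg/L

After complete mixing, C₀ = (0.046·25 + 7.52·0.301) / 7.566 = 0.4512 mg/L.
Travel time t = 6200 m / 0.24 m/s = 2.583e+04 s = 0.299 d.
C = 0.4512·exp(−0.12·0.299) = 0.4512·0.9648 = 0.4353 mg/L.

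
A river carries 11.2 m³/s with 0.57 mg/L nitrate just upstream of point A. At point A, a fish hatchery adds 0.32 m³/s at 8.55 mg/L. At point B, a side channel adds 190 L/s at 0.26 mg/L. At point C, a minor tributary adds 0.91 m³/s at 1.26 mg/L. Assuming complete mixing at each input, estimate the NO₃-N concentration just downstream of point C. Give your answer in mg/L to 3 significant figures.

0.817 mg/L

After input A: C = (11.2·0.57 + 0.32·8.55) / 11.52 = 0.7917 mg/L.
190 L/s = 0.19 m³/s.
After input B: C = (11.52·0.7917 + 0.19·0.26) / 11.71 = 0.783 mg/L.
After input C: C = (11.71·0.783 + 0.91·1.26) / 12.62 = 0.8174 mg/L.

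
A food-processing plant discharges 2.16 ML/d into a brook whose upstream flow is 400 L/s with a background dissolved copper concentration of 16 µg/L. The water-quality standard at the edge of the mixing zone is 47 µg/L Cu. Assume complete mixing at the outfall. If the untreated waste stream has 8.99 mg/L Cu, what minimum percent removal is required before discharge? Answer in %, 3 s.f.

94.0 %

2.16 ML/d = 0.025 m³/s.
400 L/s = 0.4 m³/s.
16 µg/L = 0.016 mg/L.
47 µg/L = 0.047 mg/L.
Mass balance: 0.047·0.425 = 0.025·Cₑ + 0.4·0.016.
Cₑ = (0.01998 − 0.0064) / 0.025 = 0.543 mg/L.
Required removal = 1 − 0.543/8.99 = 93.96 %.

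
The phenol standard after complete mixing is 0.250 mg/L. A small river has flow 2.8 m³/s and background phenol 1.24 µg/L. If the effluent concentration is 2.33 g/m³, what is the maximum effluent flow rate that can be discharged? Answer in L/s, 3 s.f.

1.24 µg/L = 0.00124 mg/L.
Mass balance at complete mixing: C_std·(Q_w + Q_r) = Q_w·C_e + Q_r·C_b.
Rearranging, Q_w = Q_r·(C_std − C_b)/(C_e − C_std) = 2.8·(0.25 − 0.00124) / (2.33 − 0.25) = 0.3349 m³/s.
= 334.9 L/s.

335 L/s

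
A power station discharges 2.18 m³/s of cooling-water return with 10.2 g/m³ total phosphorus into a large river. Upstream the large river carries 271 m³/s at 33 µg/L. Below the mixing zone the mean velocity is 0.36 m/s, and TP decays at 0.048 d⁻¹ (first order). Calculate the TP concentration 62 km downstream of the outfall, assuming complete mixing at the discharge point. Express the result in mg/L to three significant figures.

0.104 mg/L

33 µg/L = 0.033 mg/L.
After complete mixing, C₀ = (2.18·10.2 + 271·0.033) / 273.2 = 0.1141 mg/L.
Travel time t = 6.2e+04 m / 0.36 m/s = 1.722e+05 s = 1.993 d.
C = 0.1141·exp(−0.048·1.993) = 0.1141·0.9088 = 0.1037 mg/L.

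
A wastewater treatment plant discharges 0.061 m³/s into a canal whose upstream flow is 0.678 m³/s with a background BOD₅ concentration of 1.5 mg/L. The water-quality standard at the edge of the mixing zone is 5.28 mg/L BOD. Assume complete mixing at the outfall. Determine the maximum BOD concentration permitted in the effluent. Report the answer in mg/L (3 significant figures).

47.3 mg/L

Mass balance: 5.28·0.739 = 0.061·Cₑ + 0.678·1.5.
Cₑ = (3.902 − 1.017) / 0.061 = 47.29 mg/L.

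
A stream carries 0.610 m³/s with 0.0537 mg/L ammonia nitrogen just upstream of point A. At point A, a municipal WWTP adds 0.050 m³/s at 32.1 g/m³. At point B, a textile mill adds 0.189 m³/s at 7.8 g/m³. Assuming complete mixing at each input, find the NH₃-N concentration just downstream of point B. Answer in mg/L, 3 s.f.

3.67 mg/L

After input A: C = (0.61·0.0537 + 0.05·32.1) / 0.66 = 2.481 mg/L.
After input B: C = (0.66·2.481 + 0.189·7.8) / 0.849 = 3.665 mg/L.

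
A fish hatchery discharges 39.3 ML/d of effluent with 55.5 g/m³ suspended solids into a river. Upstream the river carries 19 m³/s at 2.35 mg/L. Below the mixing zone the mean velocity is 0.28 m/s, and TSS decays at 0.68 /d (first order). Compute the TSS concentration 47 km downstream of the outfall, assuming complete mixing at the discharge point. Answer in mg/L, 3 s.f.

0.959 mg/L

39.3 ML/d = 0.4549 m³/s.
After complete mixing, C₀ = (0.4549·55.5 + 19·2.35) / 19.45 = 3.593 mg/L.
Travel time t = 4.7e+04 m / 0.28 m/s = 1.679e+05 s = 1.943 d.
C = 3.593·exp(−0.68·1.943) = 3.593·0.2668 = 0.9587 mg/L.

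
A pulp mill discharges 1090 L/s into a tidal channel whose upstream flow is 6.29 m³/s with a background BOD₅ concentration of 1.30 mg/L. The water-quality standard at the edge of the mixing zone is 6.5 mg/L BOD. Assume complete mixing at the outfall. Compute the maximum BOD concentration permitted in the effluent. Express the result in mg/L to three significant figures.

36.5 mg/L

1090 L/s = 1.09 m³/s.
Mass balance: 6.5·7.38 = 1.09·Cₑ + 6.29·1.3.
Cₑ = (47.97 − 8.177) / 1.09 = 36.51 mg/L.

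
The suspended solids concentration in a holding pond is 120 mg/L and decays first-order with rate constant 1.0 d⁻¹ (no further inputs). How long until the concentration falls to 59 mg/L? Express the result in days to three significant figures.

t = ln(C₀/C)/k = ln(120/59)/1.0 = 0.71/1.0 = 0.71 d.

0.710 d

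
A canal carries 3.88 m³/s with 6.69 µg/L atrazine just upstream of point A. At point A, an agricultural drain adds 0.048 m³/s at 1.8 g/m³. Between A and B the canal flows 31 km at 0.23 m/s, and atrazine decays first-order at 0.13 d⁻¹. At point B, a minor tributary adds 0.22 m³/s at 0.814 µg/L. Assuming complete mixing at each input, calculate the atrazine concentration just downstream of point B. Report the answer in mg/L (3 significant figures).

0.0222 mg/L

6.69 µg/L = 0.00669 mg/L.
After input A: C = (3.88·0.00669 + 0.048·1.8) / 3.928 = 0.0286 mg/L.
Over the 31 km reach to input B (t = 1.348e+05 s = 1.56 d), decay gives C = 0.0286·exp(−0.13·1.56) = 0.02335 mg/L.
0.814 µg/L = 0.000814 mg/L.
After input B: C = (3.928·0.02335 + 0.22·0.000814) / 4.148 = 0.02216 mg/L.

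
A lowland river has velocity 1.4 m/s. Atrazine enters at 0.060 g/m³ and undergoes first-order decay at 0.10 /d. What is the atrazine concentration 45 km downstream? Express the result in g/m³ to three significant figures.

Travel time t = 45 km / 1.4 m/s = 4.5e+04/1.4 = 3.214e+04 s = 0.372 d.
First-order decay: C = 0.060·exp(−0.10·0.372) = 0.060·0.9635 = 0.05781 g/m³.

0.0578 g/m³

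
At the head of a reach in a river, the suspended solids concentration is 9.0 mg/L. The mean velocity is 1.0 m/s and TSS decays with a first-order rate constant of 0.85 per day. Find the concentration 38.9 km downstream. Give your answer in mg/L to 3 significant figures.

Travel time t = 38.9 km / 1.0 m/s = 3.89e+04/1.0 = 3.89e+04 s = 0.4502 d.
First-order decay: C = 9.0·exp(−0.85·0.4502) = 9.0·0.682 = 6.138 mg/L.

6.14 mg/L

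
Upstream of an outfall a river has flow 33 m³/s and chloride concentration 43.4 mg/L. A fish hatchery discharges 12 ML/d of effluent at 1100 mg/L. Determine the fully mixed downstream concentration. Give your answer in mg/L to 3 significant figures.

47.8 mg/L

12 ML/d = 0.1389 m³/s.
By mass balance at complete mixing, C = (0.1389·1100 + 33·43.4) / (0.1389 + 33) = 1585/33.14 = 47.83 mg/L.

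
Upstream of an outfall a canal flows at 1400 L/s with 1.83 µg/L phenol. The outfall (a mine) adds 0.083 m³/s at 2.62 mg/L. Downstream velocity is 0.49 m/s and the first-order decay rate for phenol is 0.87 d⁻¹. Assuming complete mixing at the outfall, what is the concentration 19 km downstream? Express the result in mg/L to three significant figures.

0.100 mg/L

1400 L/s = 1.4 m³/s.
1.83 µg/L = 0.00183 mg/L.
After complete mixing, C₀ = (0.083·2.62 + 1.4·0.00183) / 1.483 = 0.1484 mg/L.
Travel time t = 1.9e+04 m / 0.49 m/s = 3.878e+04 s = 0.4488 d.
C = 0.1484·exp(−0.87·0.4488) = 0.1484·0.6768 = 0.1004 mg/L.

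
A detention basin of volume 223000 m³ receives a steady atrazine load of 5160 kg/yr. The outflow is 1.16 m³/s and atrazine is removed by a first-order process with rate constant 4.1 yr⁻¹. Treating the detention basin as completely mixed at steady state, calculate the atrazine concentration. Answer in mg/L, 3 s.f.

Outflow Q = 1.16 m³/s × 3.156e+07 s/yr = 3.661e+07 m³/yr.
Steady-state CSTR mass balance: W = Q·C + k·V·C, so C = W/(Q + kV).
Q + kV = 3.661e+07 + 4.1·223000 = 3.752e+07 m³/yr.
C = 5160/3.752e+07 = 0.0001375 kg/m³ = 0.1375 mg/L.

0.138 mg/L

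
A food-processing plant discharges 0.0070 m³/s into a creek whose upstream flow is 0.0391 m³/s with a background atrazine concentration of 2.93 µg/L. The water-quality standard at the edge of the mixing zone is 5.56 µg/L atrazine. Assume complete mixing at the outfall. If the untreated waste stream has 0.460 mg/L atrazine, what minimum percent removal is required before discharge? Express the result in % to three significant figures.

2.93 µg/L = 0.00293 mg/L.
5.56 µg/L = 0.00556 mg/L.
Mass balance: 0.00556·0.0461 = 0.007·Cₑ + 0.0391·0.00293.
Cₑ = (0.0002563 − 0.0001146) / 0.007 = 0.02025 mg/L.
Required removal = 1 − 0.02025/0.460 = 95.6 %.

95.6 %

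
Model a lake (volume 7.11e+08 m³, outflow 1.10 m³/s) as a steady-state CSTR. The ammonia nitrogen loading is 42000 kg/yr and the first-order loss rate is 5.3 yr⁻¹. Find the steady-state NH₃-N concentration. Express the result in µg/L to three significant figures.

11.0 µg/L

Outflow Q = 1.10 m³/s × 3.156e+07 s/yr = 3.471e+07 m³/yr.
Steady-state CSTR mass balance: W = Q·C + k·V·C, so C = W/(Q + kV).
Q + kV = 3.471e+07 + 5.3·7.11e+08 = 3.803e+09 m³/yr.
C = 42000/3.803e+09 = 1.104e-05 kg/m³ = 0.01104 mg/L = 11.04 µg/L.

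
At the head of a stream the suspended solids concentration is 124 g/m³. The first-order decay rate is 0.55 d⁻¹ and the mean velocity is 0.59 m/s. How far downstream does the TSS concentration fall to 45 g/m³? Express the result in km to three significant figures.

From C = C₀·e^(−kt), t = ln(C₀/C)/k = ln(124/45)/0.55 = 1.014/0.55 = 1.843 d.
Distance = v·t = 0.59 m/s × 1.592e+05 s = 9.395e+04 m = 93.95 km.

93.9 km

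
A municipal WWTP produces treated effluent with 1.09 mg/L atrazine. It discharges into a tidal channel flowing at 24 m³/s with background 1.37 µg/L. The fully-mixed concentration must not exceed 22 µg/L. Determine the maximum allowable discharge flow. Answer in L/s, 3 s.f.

1.37 µg/L = 0.00137 mg/L.
22 µg/L = 0.022 mg/L.
Mass balance at complete mixing: C_std·(Q_w + Q_r) = Q_w·C_e + Q_r·C_b.
Rearranging, Q_w = Q_r·(C_std − C_b)/(C_e − C_std) = 24·(0.022 − 0.00137) / (1.09 − 0.022) = 0.4636 m³/s.
= 463.6 L/s.

464 L/s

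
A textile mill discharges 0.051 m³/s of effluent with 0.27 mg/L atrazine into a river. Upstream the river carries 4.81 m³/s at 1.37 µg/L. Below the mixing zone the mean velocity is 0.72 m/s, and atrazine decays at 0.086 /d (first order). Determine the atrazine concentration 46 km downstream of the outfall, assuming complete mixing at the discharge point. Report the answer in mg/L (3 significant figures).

0.00393 mg/L

1.37 µg/L = 0.00137 mg/L.
After complete mixing, C₀ = (0.051·0.27 + 4.81·0.00137) / 4.861 = 0.004188 mg/L.
Travel time t = 4.6e+04 m / 0.72 m/s = 6.389e+04 s = 0.7395 d.
C = 0.004188·exp(−0.086·0.7395) = 0.004188·0.9384 = 0.00393 mg/L.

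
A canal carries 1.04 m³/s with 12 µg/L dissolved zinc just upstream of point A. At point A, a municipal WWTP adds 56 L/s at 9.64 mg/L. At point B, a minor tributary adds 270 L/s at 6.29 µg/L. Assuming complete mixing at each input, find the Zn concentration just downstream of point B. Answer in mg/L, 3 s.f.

12 µg/L = 0.012 mg/L.
56 L/s = 0.056 m³/s.
After input A: C = (1.04·0.012 + 0.056·9.64) / 1.096 = 0.5039 mg/L.
270 L/s = 0.27 m³/s.
6.29 µg/L = 0.00629 mg/L.
After input B: C = (1.096·0.5039 + 0.27·0.00629) / 1.366 = 0.4056 mg/L.

0.406 mg/L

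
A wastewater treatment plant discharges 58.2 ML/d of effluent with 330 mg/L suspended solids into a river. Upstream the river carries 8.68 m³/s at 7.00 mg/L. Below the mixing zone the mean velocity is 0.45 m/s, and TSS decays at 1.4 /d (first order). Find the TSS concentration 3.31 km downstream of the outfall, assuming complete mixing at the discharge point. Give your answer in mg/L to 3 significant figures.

26.9 mg/L

58.2 ML/d = 0.6736 m³/s.
After complete mixing, C₀ = (0.6736·330 + 8.68·7) / 9.354 = 30.26 mg/L.
Travel time t = 3310 m / 0.45 m/s = 7356 s = 0.08513 d.
C = 30.26·exp(−1.4·0.08513) = 30.26·0.8876 = 26.86 mg/L.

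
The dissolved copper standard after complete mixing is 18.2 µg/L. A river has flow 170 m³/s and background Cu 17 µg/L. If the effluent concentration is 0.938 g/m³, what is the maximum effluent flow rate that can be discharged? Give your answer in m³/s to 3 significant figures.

17 µg/L = 0.017 mg/L.
18.2 µg/L = 0.0182 mg/L.
Mass balance at complete mixing: C_std·(Q_w + Q_r) = Q_w·C_e + Q_r·C_b.
Rearranging, Q_w = Q_r·(C_std − C_b)/(C_e − C_std) = 170·(0.0182 − 0.017) / (0.938 − 0.0182) = 0.2218 m³/s.

0.222 m³/s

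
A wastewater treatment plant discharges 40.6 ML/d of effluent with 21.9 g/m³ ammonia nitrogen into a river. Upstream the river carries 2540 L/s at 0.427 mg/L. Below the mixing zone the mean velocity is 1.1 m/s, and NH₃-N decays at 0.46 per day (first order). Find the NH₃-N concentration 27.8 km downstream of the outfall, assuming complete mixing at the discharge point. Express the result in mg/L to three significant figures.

3.30 mg/L

40.6 ML/d = 0.4699 m³/s.
2540 L/s = 2.54 m³/s.
After complete mixing, C₀ = (0.4699·21.9 + 2.54·0.427) / 3.01 = 3.779 mg/L.
Travel time t = 2.78e+04 m / 1.1 m/s = 2.527e+04 s = 0.2925 d.
C = 3.779·exp(−0.46·0.2925) = 3.779·0.8741 = 3.304 mg/L.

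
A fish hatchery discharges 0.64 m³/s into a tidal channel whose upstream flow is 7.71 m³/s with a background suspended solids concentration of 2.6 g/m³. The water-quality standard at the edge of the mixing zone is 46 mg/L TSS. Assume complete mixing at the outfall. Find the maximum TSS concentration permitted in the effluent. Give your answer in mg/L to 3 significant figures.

569 mg/L

Mass balance: 46·8.35 = 0.64·Cₑ + 7.71·2.6.
Cₑ = (384.1 − 20.05) / 0.64 = 568.8 mg/L.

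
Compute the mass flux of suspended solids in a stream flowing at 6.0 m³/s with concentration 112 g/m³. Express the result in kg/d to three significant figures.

Mass flux = Q·C = 6 m³/s × 112 g/m³ = 672 g/s.
= 672 g/s × 86.4 = 5.806e+04 kg/d.

58100 kg/d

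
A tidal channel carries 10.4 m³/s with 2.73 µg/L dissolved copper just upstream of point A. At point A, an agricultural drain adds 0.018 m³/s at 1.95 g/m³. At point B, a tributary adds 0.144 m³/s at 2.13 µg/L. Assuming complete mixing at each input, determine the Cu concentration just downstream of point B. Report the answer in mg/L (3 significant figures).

2.73 µg/L = 0.00273 mg/L.
After input A: C = (10.4·0.00273 + 0.018·1.95) / 10.42 = 0.006094 mg/L.
2.13 µg/L = 0.00213 mg/L.
After input B: C = (10.42·0.006094 + 0.144·0.00213) / 10.56 = 0.00604 mg/L.

0.00604 mg/L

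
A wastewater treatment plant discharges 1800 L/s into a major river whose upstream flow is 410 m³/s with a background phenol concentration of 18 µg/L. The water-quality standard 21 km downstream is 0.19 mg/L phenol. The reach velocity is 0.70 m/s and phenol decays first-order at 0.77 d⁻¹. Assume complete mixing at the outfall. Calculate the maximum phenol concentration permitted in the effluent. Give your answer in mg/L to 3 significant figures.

52.7 mg/L

1800 L/s = 1.8 m³/s.
18 µg/L = 0.018 mg/L.
Travel time to the compliance point: t = 2.1e+04/0.70 = 3e+04 s = 0.3472 d; decay factor exp(−0.77·0.3472) = 0.7654.
So the concentration just after mixing may be at most 0.19/0.7654 = 0.2482 mg/L.
Mass balance: 0.2482·411.8 = 1.8·Cₑ + 410·0.018.
Cₑ = (102.2 − 7.38) / 1.8 = 52.69 mg/L.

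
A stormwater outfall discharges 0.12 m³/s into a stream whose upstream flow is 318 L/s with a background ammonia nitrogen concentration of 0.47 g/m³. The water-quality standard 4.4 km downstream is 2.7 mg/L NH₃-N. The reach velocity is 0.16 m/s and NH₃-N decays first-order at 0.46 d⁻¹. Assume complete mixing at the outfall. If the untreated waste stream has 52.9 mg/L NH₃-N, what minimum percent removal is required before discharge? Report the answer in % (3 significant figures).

318 L/s = 0.318 m³/s.
Travel time to the compliance point: t = 4400/0.16 = 2.75e+04 s = 0.3183 d; decay factor exp(−0.46·0.3183) = 0.8638.
So the concentration just after mixing may be at most 2.7/0.8638 = 3.126 mg/L.
Mass balance: 3.126·0.438 = 0.12·Cₑ + 0.318·0.47.
Cₑ = (1.369 − 0.1495) / 0.12 = 10.16 mg/L.
Required removal = 1 − 10.16/52.9 = 80.79 %.

80.8 %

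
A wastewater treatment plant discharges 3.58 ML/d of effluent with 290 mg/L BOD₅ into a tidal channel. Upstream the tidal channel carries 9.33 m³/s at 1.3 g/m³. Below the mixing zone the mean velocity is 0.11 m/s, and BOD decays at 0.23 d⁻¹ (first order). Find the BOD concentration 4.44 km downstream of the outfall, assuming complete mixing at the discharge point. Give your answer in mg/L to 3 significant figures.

3.58 ML/d = 0.04144 m³/s.
After complete mixing, C₀ = (0.04144·290 + 9.33·1.3) / 9.371 = 2.576 mg/L.
Travel time t = 4440 m / 0.11 m/s = 4.036e+04 s = 0.4672 d.
C = 2.576·exp(−0.23·0.4672) = 2.576·0.8981 = 2.314 mg/L.

2.31 mg/L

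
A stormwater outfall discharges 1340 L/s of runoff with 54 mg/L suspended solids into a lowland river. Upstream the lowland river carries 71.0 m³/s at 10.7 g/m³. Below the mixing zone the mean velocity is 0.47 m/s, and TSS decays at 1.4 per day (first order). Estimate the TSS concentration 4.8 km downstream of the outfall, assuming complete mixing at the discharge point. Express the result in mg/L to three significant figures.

9.75 mg/L

1340 L/s = 1.34 m³/s.
After complete mixing, C₀ = (1.34·54 + 71·10.7) / 72.34 = 11.5 mg/L.
Travel time t = 4800 m / 0.47 m/s = 1.021e+04 s = 0.1182 d.
C = 11.5·exp(−1.4·0.1182) = 11.5·0.8475 = 9.748 mg/L.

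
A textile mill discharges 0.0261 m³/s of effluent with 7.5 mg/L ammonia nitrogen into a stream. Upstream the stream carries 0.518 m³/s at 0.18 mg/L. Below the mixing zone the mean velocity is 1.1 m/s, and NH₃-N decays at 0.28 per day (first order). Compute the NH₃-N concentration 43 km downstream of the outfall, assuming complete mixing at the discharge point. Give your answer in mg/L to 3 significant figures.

After complete mixing, C₀ = (0.0261·7.5 + 0.518·0.18) / 0.5441 = 0.5311 mg/L.
Travel time t = 4.3e+04 m / 1.1 m/s = 3.909e+04 s = 0.4524 d.
C = 0.5311·exp(−0.28·0.4524) = 0.5311·0.881 = 0.4679 mg/L.

0.468 mg/L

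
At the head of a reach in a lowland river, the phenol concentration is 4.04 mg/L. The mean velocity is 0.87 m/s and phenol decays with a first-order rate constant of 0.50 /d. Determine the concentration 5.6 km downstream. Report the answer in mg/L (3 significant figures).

Travel time t = 5.6 km / 0.87 m/s = 5600/0.87 = 6437 s = 0.0745 d.
First-order decay: C = 4.04·exp(−0.50·0.0745) = 4.04·0.9634 = 3.892 mg/L.

3.89 mg/L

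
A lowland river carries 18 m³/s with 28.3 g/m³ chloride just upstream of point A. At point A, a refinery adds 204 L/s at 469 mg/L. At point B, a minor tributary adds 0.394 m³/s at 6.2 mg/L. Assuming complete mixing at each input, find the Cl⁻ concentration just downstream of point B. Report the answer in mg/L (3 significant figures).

32.7 mg/L

204 L/s = 0.204 m³/s.
After input A: C = (18·28.3 + 0.204·469) / 18.2 = 33.24 mg/L.
After input B: C = (18.2·33.24 + 0.394·6.2) / 18.6 = 32.67 mg/L.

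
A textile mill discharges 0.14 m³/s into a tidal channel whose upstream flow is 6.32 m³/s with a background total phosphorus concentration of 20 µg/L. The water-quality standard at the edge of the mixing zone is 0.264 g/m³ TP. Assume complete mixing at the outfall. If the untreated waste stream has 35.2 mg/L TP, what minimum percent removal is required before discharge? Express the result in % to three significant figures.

20 µg/L = 0.02 mg/L.
Mass balance: 0.264·6.46 = 0.14·Cₑ + 6.32·0.02.
Cₑ = (1.705 − 0.1264) / 0.14 = 11.28 mg/L.
Required removal = 1 − 11.28/35.2 = 67.96 %.

68.0 %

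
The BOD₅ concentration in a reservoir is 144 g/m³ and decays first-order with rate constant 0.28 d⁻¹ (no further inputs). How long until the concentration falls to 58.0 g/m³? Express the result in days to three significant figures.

t = ln(C₀/C)/k = ln(144/58.0)/0.28 = 0.9094/0.28 = 3.248 d.

3.25 d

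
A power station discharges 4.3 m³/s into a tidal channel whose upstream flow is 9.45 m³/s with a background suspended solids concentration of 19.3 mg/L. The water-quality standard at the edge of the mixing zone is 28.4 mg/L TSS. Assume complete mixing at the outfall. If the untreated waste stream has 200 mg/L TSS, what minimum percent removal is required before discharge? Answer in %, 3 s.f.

75.8 %

Mass balance: 28.4·13.75 = 4.3·Cₑ + 9.45·19.3.
Cₑ = (390.5 − 182.4) / 4.3 = 48.4 mg/L.
Required removal = 1 − 48.4/200 = 75.8 %.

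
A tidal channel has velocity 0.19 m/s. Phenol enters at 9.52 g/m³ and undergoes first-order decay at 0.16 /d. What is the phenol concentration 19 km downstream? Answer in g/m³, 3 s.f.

7.91 g/m³

Travel time t = 19 km / 0.19 m/s = 1.9e+04/0.19 = 1e+05 s = 1.157 d.
First-order decay: C = 9.52·exp(−0.16·1.157) = 9.52·0.831 = 7.911 g/m³.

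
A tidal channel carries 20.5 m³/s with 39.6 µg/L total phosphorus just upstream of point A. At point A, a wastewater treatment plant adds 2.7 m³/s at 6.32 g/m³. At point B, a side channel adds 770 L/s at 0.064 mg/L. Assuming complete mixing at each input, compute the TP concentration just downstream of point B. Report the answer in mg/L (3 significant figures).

0.748 mg/L

39.6 µg/L = 0.0396 mg/L.
After input A: C = (20.5·0.0396 + 2.7·6.32) / 23.2 = 0.7705 mg/L.
770 L/s = 0.77 m³/s.
After input B: C = (23.2·0.7705 + 0.77·0.064) / 23.97 = 0.7478 mg/L.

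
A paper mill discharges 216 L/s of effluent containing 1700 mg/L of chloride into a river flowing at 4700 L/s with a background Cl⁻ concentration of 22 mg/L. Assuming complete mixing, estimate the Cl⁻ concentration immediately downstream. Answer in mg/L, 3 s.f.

216 L/s = 0.216 m³/s.
4700 L/s = 4.7 m³/s.
By mass balance at complete mixing, C = (0.216·1700 + 4.7·22) / (0.216 + 4.7) = 470.6/4.916 = 95.73 mg/L.

95.7 mg/L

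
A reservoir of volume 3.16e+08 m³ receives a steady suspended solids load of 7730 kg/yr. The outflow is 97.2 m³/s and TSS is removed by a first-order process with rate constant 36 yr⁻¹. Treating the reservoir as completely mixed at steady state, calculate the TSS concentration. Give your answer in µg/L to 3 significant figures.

0.535 µg/L

Outflow Q = 97.2 m³/s × 3.156e+07 s/yr = 3.067e+09 m³/yr.
Steady-state CSTR mass balance: W = Q·C + k·V·C, so C = W/(Q + kV).
Q + kV = 3.067e+09 + 36·3.16e+08 = 1.444e+10 m³/yr.
C = 7730/1.444e+10 = 5.352e-07 kg/m³ = 0.0005352 mg/L = 0.5352 µg/L.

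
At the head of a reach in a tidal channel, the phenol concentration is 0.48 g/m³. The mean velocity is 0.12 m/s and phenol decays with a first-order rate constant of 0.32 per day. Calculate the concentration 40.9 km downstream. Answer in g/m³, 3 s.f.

0.136 g/m³

Travel time t = 40.9 km / 0.12 m/s = 4.09e+04/0.12 = 3.408e+05 s = 3.945 d.
First-order decay: C = 0.48·exp(−0.32·3.945) = 0.48·0.283 = 0.1358 g/m³.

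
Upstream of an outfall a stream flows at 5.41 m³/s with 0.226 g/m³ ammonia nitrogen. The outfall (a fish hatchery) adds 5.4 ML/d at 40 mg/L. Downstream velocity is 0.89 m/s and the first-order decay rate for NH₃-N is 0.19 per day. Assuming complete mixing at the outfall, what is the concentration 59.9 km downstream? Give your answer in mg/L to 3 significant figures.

0.587 mg/L

5.4 ML/d = 0.0625 m³/s.
After complete mixing, C₀ = (0.0625·40 + 5.41·0.226) / 5.473 = 0.6802 mg/L.
Travel time t = 5.99e+04 m / 0.89 m/s = 6.73e+04 s = 0.779 d.
C = 0.6802·exp(−0.19·0.779) = 0.6802·0.8624 = 0.5867 mg/L.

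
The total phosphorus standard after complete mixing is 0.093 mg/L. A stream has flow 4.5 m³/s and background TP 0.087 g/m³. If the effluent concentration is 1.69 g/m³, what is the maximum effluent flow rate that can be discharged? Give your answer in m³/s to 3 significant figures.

0.0169 m³/s

Mass balance at complete mixing: C_std·(Q_w + Q_r) = Q_w·C_e + Q_r·C_b.
Rearranging, Q_w = Q_r·(C_std − C_b)/(C_e − C_std) = 4.5·(0.093 − 0.087) / (1.69 − 0.093) = 0.01691 m³/s.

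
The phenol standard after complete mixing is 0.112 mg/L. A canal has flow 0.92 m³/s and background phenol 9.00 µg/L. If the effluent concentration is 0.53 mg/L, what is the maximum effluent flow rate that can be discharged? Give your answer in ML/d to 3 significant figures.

9.00 µg/L = 0.009 mg/L.
Mass balance at complete mixing: C_std·(Q_w + Q_r) = Q_w·C_e + Q_r·C_b.
Rearranging, Q_w = Q_r·(C_std − C_b)/(C_e − C_std) = 0.92·(0.112 − 0.009) / (0.53 − 0.112) = 0.2267 m³/s.
= 19.59 ML/d.

19.6 ML/d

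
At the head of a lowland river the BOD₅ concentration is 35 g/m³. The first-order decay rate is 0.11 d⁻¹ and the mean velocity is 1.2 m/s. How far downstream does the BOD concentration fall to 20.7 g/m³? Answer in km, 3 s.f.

From C = C₀·e^(−kt), t = ln(C₀/C)/k = ln(35/20.7)/0.11 = 0.5252/0.11 = 4.775 d.
Distance = v·t = 1.2 m/s × 4.125e+05 s = 4.95e+05 m = 495 km.

495 km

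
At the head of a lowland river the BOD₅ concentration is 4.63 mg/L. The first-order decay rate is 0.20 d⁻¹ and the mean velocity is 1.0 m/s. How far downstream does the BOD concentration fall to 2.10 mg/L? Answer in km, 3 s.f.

342 km

From C = C₀·e^(−kt), t = ln(C₀/C)/k = ln(4.63/2.10)/0.20 = 0.7906/0.20 = 3.953 d.
Distance = v·t = 1.0 m/s × 3.415e+05 s = 3.415e+05 m = 341.5 km.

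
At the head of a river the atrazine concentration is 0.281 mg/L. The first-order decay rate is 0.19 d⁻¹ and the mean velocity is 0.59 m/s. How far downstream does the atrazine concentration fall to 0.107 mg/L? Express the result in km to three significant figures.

From C = C₀·e^(−kt), t = ln(C₀/C)/k = ln(0.281/0.107)/0.19 = 0.9655/0.19 = 5.082 d.
Distance = v·t = 0.59 m/s × 4.391e+05 s = 2.59e+05 m = 259 km.

259 km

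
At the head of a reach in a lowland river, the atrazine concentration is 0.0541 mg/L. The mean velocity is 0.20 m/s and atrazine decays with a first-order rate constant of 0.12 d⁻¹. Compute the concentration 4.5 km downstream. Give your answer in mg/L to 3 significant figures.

Travel time t = 4.5 km / 0.20 m/s = 4500/0.20 = 2.25e+04 s = 0.2604 d.
First-order decay: C = 0.0541·exp(−0.12·0.2604) = 0.0541·0.9692 = 0.05244 mg/L.

0.0524 mg/L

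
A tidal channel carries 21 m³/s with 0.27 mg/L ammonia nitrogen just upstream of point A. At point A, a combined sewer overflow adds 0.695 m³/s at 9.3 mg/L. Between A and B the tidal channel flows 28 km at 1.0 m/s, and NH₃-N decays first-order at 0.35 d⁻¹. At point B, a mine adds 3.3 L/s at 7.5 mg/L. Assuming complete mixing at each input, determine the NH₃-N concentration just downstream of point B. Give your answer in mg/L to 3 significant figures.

0.500 mg/L

After input A: C = (21·0.27 + 0.695·9.3) / 21.7 = 0.5593 mg/L.
Over the 28 km reach to input B (t = 2.8e+04 s = 0.3241 d), decay gives C = 0.5593·exp(−0.35·0.3241) = 0.4993 mg/L.
3.3 L/s = 0.0033 m³/s.
After input B: C = (21.7·0.4993 + 0.0033·7.5) / 21.7 = 0.5004 mg/L.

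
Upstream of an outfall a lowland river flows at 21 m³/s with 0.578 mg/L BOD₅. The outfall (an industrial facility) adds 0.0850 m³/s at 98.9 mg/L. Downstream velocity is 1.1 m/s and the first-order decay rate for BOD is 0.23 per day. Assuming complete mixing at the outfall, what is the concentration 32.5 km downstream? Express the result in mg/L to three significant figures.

After complete mixing, C₀ = (0.085·98.9 + 21·0.578) / 21.09 = 0.9744 mg/L.
Travel time t = 3.25e+04 m / 1.1 m/s = 2.955e+04 s = 0.342 d.
C = 0.9744·exp(−0.23·0.342) = 0.9744·0.9244 = 0.9007 mg/L.

0.901 mg/L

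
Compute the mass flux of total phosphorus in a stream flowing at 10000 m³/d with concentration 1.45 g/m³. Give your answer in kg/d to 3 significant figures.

14.5 kg/d

10000 m³/d = 0.1157 m³/s.
Mass flux = Q·C = 0.1157 m³/s × 1.45 g/m³ = 0.1678 g/s.
= 0.1678 g/s × 86.4 = 14.5 kg/d.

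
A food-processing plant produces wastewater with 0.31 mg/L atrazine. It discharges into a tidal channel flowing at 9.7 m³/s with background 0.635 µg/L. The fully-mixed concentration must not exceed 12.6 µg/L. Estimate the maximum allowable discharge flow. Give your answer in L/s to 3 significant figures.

0.635 µg/L = 0.000635 mg/L.
12.6 µg/L = 0.0126 mg/L.
Mass balance at complete mixing: C_std·(Q_w + Q_r) = Q_w·C_e + Q_r·C_b.
Rearranging, Q_w = Q_r·(C_std − C_b)/(C_e − C_std) = 9.7·(0.0126 − 0.000635) / (0.31 − 0.0126) = 0.3903 m³/s.
= 390.3 L/s.

390 L/s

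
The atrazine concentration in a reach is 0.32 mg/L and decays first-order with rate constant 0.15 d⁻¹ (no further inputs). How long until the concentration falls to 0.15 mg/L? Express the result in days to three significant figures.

t = ln(C₀/C)/k = ln(0.32/0.15)/0.15 = 0.7577/0.15 = 5.051 d.

5.05 d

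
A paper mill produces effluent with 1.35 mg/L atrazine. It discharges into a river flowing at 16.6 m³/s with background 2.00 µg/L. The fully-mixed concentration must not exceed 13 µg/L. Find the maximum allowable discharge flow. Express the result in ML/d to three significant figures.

2.00 µg/L = 0.002 mg/L.
13 µg/L = 0.013 mg/L.
Mass balance at complete mixing: C_std·(Q_w + Q_r) = Q_w·C_e + Q_r·C_b.
Rearranging, Q_w = Q_r·(C_std − C_b)/(C_e − C_std) = 16.6·(0.013 − 0.002) / (1.35 − 0.013) = 0.1366 m³/s.
= 11.8 ML/d.

11.8 ML/d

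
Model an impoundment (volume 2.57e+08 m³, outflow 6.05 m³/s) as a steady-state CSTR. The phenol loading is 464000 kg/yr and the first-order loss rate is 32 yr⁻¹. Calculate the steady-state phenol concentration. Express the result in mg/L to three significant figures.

Outflow Q = 6.05 m³/s × 3.156e+07 s/yr = 1.909e+08 m³/yr.
Steady-state CSTR mass balance: W = Q·C + k·V·C, so C = W/(Q + kV).
Q + kV = 1.909e+08 + 32·2.57e+08 = 8.415e+09 m³/yr.
C = 464000/8.415e+09 = 5.514e-05 kg/m³ = 0.05514 mg/L.

0.0551 mg/L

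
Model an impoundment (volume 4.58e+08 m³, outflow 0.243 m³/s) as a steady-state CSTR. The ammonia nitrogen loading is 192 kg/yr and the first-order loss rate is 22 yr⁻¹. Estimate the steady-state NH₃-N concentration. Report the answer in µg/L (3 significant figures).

0.0190 µg/L

Outflow Q = 0.243 m³/s × 3.156e+07 s/yr = 7.668e+06 m³/yr.
Steady-state CSTR mass balance: W = Q·C + k·V·C, so C = W/(Q + kV).
Q + kV = 7.668e+06 + 22·4.58e+08 = 1.008e+10 m³/yr.
C = 192/1.008e+10 = 1.904e-08 kg/m³ = 1.904e-05 mg/L = 0.01904 µg/L.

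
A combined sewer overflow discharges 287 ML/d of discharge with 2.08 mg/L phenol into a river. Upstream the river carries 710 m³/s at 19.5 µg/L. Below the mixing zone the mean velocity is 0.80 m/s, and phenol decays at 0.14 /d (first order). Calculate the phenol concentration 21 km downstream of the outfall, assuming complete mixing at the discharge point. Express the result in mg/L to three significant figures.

287 ML/d = 3.322 m³/s.
19.5 µg/L = 0.0195 mg/L.
After complete mixing, C₀ = (3.322·2.08 + 710·0.0195) / 713.3 = 0.0291 mg/L.
Travel time t = 2.1e+04 m / 0.80 m/s = 2.625e+04 s = 0.3038 d.
C = 0.0291·exp(−0.14·0.3038) = 0.0291·0.9584 = 0.02788 mg/L.

0.0279 mg/L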